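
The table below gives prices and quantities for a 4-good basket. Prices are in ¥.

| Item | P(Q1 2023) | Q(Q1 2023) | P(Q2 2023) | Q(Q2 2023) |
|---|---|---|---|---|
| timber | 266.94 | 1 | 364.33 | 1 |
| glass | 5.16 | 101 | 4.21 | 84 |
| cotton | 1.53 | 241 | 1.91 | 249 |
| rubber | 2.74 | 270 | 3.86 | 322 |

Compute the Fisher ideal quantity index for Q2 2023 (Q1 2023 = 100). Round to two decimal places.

104.91

Laspeyres component (base-period weights):
ΣP(Q1 2023)Q(Q2 2023) = 266.94×1 + 5.16×84 + 1.53×249 + 2.74×322 = 266.94 + 433.44 + 380.97 + 882.28 = 1963.63
ΣP(Q1 2023)Q(Q1 2023) = 266.94×1 + 5.16×101 + 1.53×241 + 2.74×270 = 266.94 + 521.16 + 368.73 + 739.8 = 1896.63
L = 1963.63 / 1896.63 × 100 = 103.5326
Paasche component (current-period weights):
ΣP(Q2 2023)Q(Q2 2023) = 364.33×1 + 4.21×84 + 1.91×249 + 3.86×322 = 364.33 + 353.64 + 475.59 + 1242.92 = 2436.48
ΣP(Q2 2023)Q(Q1 2023) = 364.33×1 + 4.21×101 + 1.91×241 + 3.86×270 = 364.33 + 425.21 + 460.31 + 1042.2 = 2292.05
P = 2436.48 / 2292.05 × 100 = 106.3013
Fisher = √(L × P) = √(103.5326 × 106.3013) = 104.9078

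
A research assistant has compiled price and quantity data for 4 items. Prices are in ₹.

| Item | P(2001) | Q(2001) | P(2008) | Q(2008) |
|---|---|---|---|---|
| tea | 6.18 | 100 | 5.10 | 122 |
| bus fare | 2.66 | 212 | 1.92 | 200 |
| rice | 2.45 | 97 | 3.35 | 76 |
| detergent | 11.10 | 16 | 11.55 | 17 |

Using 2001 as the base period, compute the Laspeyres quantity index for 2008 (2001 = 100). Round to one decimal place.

104.0

Laspeyres quantity index uses base-period prices as weights.
ΣP(2001)·Q(2008) = 6.18×122 + 2.66×200 + 2.45×76 + 11.10×17 = 753.96 + 532 + 186.2 + 188.7 = 1660.86
ΣP(2001)·Q(2001) = 6.18×100 + 2.66×212 + 2.45×97 + 11.10×16 = 618 + 563.92 + 237.65 + 177.6 = 1597.17
Index = 1660.86 / 1597.17 × 100 = 103.9877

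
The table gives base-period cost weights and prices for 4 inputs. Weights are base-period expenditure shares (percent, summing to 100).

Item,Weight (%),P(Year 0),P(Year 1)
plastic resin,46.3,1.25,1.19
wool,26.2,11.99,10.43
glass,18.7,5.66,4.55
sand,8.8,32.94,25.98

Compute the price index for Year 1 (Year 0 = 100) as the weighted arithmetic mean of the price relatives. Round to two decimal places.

88.84

plastic resin: 46.3 × (1.19/1.25) = 46.3 × 0.952000 = 44.0776
wool: 26.2 × (10.43/11.99) = 26.2 × 0.869892 = 22.7912
glass: 18.7 × (4.55/5.66) = 18.7 × 0.803887 = 15.0327
sand: 8.8 × (25.98/32.94) = 8.8 × 0.788707 = 6.9406
Index = Σ wᵢ·(p₁ᵢ/p₀ᵢ) = 44.0776 + 22.7912 + 15.0327 + 6.9406 = 88.8421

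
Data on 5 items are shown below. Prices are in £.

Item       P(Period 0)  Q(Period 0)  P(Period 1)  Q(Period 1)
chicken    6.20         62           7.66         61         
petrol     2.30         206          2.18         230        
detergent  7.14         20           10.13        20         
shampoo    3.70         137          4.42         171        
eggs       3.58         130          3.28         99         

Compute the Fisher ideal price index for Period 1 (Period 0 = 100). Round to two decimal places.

109.96

Laspeyres component (base-period weights):
ΣP(Period 1)Q(Period 0) = 7.66×62 + 2.18×206 + 10.13×20 + 4.42×137 + 3.28×130 = 474.92 + 449.08 + 202.6 + 605.54 + 426.4 = 2158.54
ΣP(Period 0)Q(Period 0) = 6.20×62 + 2.30×206 + 7.14×20 + 3.70×137 + 3.58×130 = 384.4 + 473.8 + 142.8 + 506.9 + 465.4 = 1973.3
L = 2158.54 / 1973.3 × 100 = 109.3873
Paasche component (current-period weights):
ΣP(Period 1)Q(Period 1) = 7.66×61 + 2.18×230 + 10.13×20 + 4.42×171 + 3.28×99 = 467.26 + 501.4 + 202.6 + 755.82 + 324.72 = 2251.8
ΣP(Period 0)Q(Period 1) = 6.20×61 + 2.30×230 + 7.14×20 + 3.70×171 + 3.58×99 = 378.2 + 529 + 142.8 + 632.7 + 354.42 = 2037.12
P = 2251.8 / 2037.12 × 100 = 110.5384
Fisher = √(L × P) = √(109.3873 × 110.5384) = 109.9614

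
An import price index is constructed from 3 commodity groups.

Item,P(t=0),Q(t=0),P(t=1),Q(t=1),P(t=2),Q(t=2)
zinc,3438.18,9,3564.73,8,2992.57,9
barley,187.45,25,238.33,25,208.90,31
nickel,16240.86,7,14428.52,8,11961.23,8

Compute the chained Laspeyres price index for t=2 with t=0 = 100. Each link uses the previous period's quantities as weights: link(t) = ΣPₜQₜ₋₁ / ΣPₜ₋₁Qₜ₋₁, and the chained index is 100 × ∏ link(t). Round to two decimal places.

77.56

Link t=0→t=1:
ΣP(t=1)Q(t=0) = 3564.73×9 + 238.33×25 + 14428.52×7 = 32082.57 + 5958.25 + 100999.64 = 139040.46
ΣP(t=0)Q(t=0) = 3438.18×9 + 187.45×25 + 16240.86×7 = 30943.62 + 4686.25 + 113686.02 = 149315.89
link = 139040.46/149315.89 = 0.931183
Link t=1→t=2:
ΣP(t=2)Q(t=1) = 2992.57×8 + 208.90×25 + 11961.23×8 = 23940.56 + 5222.5 + 95689.84 = 124852.9
ΣP(t=1)Q(t=1) = 3564.73×8 + 238.33×25 + 14428.52×8 = 28517.84 + 5958.25 + 115428.16 = 149904.25
link = 124852.9/149904.25 = 0.832884
Chained index = 100 × 0.931183 × 0.832884 = 77.5568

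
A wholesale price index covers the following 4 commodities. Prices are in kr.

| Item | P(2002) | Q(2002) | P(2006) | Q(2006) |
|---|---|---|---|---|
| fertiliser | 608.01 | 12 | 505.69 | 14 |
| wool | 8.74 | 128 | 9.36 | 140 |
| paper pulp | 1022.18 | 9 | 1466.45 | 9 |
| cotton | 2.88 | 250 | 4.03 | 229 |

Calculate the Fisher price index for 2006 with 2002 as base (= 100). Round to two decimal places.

Laspeyres component (base-period weights):
ΣP(2006)Q(2002) = 505.69×12 + 9.36×128 + 1466.45×9 + 4.03×250 = 6068.28 + 1198.08 + 13198.05 + 1007.5 = 21471.91
ΣP(2002)Q(2002) = 608.01×12 + 8.74×128 + 1022.18×9 + 2.88×250 = 7296.12 + 1118.72 + 9199.62 + 720 = 18334.46
L = 21471.91 / 18334.46 × 100 = 117.1123
Paasche component (current-period weights):
ΣP(2006)Q(2006) = 505.69×14 + 9.36×140 + 1466.45×9 + 4.03×229 = 7079.66 + 1310.4 + 13198.05 + 922.87 = 22510.98
ΣP(2002)Q(2006) = 608.01×14 + 8.74×140 + 1022.18×9 + 2.88×229 = 8512.14 + 1223.6 + 9199.62 + 659.52 = 19594.88
P = 22510.98 / 19594.88 × 100 = 114.8819
Fisher = √(L × P) = √(117.1123 × 114.8819) = 115.9918

115.99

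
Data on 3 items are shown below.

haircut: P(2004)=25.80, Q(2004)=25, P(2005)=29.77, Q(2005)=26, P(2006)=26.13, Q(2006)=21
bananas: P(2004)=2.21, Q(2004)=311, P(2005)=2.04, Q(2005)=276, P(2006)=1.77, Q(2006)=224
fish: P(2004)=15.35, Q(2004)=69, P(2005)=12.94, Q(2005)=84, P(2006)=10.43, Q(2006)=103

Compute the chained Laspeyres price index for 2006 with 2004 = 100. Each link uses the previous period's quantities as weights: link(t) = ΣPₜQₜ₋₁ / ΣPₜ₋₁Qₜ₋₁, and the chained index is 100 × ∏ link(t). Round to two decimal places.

Link 2004→2005:
ΣP(2005)Q(2004) = 29.77×25 + 2.04×311 + 12.94×69 = 744.25 + 634.44 + 892.86 = 2271.55
ΣP(2004)Q(2004) = 25.80×25 + 2.21×311 + 15.35×69 = 645 + 687.31 + 1059.15 = 2391.46
link = 2271.55/2391.46 = 0.949859
Link 2005→2006:
ΣP(2006)Q(2005) = 26.13×26 + 1.77×276 + 10.43×84 = 679.38 + 488.52 + 876.12 = 2044.02
ΣP(2005)Q(2005) = 29.77×26 + 2.04×276 + 12.94×84 = 774.02 + 563.04 + 1086.96 = 2424.02
link = 2044.02/2424.02 = 0.843236
Chained index = 100 × 0.949859 × 0.843236 = 80.0955

80.10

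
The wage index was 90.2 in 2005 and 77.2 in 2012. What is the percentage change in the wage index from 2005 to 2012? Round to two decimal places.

Change = (77.2 − 90.2) / 90.2 × 100
       = -13.0 / 90.2 × 100 = -14.4124%

-14.41%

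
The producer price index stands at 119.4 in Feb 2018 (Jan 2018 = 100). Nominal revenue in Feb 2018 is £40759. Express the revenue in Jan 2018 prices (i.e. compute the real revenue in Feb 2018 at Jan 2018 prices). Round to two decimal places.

Real = Nominal ÷ (Index/100) = 40759 ÷ (119.4/100)
     = 40759 ÷ 1.194 = 34136.5159

34136.52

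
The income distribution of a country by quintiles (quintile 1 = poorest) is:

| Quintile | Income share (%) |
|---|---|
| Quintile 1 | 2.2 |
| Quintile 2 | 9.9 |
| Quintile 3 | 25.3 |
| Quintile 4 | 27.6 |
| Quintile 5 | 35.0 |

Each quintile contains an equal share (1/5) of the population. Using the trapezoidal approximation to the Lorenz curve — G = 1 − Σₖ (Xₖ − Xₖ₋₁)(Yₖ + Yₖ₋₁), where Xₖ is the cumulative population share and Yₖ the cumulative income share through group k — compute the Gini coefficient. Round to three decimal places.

0.333

Cumulative income shares Yₖ: 0.0220, 0.1210, 0.3740, 0.6500, 1.0000
Σ (Xₖ−Xₖ₋₁)(Yₖ+Yₖ₋₁) = (1/5)(0.0220+0.0000) + (1/5)(0.1210+0.0220) + (1/5)(0.3740+0.1210) + (1/5)(0.6500+0.3740) + (1/5)(1.0000+0.6500)
  = 0.0044 + 0.0286 + 0.0990 + 0.2048 + 0.3300 = 0.6668
G = 1 − 0.6668 = 0.3332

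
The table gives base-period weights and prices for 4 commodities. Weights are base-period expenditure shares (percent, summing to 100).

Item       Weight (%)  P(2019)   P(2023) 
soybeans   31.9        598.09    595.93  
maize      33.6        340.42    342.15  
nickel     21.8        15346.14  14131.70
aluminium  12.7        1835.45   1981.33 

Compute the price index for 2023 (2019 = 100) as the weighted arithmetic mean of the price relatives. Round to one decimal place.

99.3

soybeans: 31.9 × (595.93/598.09) = 31.9 × 0.996389 = 31.7848
maize: 33.6 × (342.15/340.42) = 33.6 × 1.005082 = 33.7708
nickel: 21.8 × (14131.70/15346.14) = 21.8 × 0.920863 = 20.0748
aluminium: 12.7 × (1981.33/1835.45) = 12.7 × 1.079479 = 13.7094
Index = Σ wᵢ·(p₁ᵢ/p₀ᵢ) = 31.7848 + 33.7708 + 20.0748 + 13.7094 = 99.3398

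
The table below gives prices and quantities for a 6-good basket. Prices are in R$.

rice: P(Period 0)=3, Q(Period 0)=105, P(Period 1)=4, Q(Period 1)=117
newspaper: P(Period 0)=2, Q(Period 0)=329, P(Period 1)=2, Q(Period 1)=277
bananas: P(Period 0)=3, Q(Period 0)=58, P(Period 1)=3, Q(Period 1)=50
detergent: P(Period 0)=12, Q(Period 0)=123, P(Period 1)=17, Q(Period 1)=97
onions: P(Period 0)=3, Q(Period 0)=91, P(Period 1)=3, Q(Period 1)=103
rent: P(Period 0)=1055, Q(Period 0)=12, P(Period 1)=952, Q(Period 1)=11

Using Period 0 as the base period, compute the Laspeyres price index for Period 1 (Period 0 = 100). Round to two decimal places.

Laspeyres price index uses base-period quantities as weights.
ΣP(Period 1)·Q(Period 0) = 4×105 + 2×329 + 3×58 + 17×123 + 3×91 + 952×12 = 420 + 658 + 174 + 2091 + 273 + 11424 = 15040
ΣP(Period 0)·Q(Period 0) = 3×105 + 2×329 + 3×58 + 12×123 + 3×91 + 1055×12 = 315 + 658 + 174 + 1476 + 273 + 12660 = 15556
Index = 15040 / 15556 × 100 = 96.6830

96.68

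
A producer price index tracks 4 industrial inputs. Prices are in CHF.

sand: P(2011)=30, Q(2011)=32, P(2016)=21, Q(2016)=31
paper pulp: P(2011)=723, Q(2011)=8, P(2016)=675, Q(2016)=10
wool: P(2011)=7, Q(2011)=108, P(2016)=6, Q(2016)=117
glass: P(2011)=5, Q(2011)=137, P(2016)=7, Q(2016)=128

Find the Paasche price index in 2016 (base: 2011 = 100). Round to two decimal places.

Paasche price index uses current-period quantities as weights.
ΣP(2016)·Q(2016) = 21×31 + 675×10 + 6×117 + 7×128 = 651 + 6750 + 702 + 896 = 8999
ΣP(2011)·Q(2016) = 30×31 + 723×10 + 7×117 + 5×128 = 930 + 7230 + 819 + 640 = 9619
Index = 8999 / 9619 × 100 = 93.5544

93.55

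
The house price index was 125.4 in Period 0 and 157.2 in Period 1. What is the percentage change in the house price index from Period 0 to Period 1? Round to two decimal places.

25.36%

Change = (157.2 − 125.4) / 125.4 × 100
       = 31.8 / 125.4 × 100 = 25.3589%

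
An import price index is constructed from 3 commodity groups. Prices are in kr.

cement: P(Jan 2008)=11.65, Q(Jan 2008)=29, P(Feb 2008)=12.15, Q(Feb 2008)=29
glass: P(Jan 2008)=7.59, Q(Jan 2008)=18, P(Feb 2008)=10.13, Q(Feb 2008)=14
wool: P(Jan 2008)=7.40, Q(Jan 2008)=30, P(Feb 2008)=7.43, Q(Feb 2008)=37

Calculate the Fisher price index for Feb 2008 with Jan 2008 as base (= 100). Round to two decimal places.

107.95

Laspeyres component (base-period weights):
ΣP(Feb 2008)Q(Jan 2008) = 12.15×29 + 10.13×18 + 7.43×30 = 352.35 + 182.34 + 222.9 = 757.59
ΣP(Jan 2008)Q(Jan 2008) = 11.65×29 + 7.59×18 + 7.40×30 = 337.85 + 136.62 + 222 = 696.47
L = 757.59 / 696.47 × 100 = 108.7757
Paasche component (current-period weights):
ΣP(Feb 2008)Q(Feb 2008) = 12.15×29 + 10.13×14 + 7.43×37 = 352.35 + 141.82 + 274.91 = 769.08
ΣP(Jan 2008)Q(Feb 2008) = 11.65×29 + 7.59×14 + 7.40×37 = 337.85 + 106.26 + 273.8 = 717.91
P = 769.08 / 717.91 × 100 = 107.1276
Fisher = √(L × P) = √(108.7757 × 107.1276) = 107.9485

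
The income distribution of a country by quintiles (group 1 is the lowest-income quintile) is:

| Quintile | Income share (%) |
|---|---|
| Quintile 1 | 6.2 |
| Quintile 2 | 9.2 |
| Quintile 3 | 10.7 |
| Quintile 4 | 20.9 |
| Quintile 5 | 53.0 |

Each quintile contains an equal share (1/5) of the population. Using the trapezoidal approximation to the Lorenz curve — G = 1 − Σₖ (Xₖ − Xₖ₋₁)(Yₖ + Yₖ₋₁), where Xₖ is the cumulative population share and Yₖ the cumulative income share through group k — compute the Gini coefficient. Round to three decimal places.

Cumulative income shares Yₖ: 0.0620, 0.1540, 0.2610, 0.4700, 1.0000
Σ (Xₖ−Xₖ₋₁)(Yₖ+Yₖ₋₁) = (1/5)(0.0620+0.0000) + (1/5)(0.1540+0.0620) + (1/5)(0.2610+0.1540) + (1/5)(0.4700+0.2610) + (1/5)(1.0000+0.4700)
  = 0.0124 + 0.0432 + 0.0830 + 0.1462 + 0.2940 = 0.5788
G = 1 − 0.5788 = 0.4212

0.421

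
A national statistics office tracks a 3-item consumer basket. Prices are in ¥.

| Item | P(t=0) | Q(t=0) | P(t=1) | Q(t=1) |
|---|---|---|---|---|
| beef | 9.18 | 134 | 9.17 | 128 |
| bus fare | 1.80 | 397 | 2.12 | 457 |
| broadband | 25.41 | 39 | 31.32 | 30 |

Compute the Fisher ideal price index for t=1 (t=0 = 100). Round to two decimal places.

111.90

Laspeyres component (base-period weights):
ΣP(t=1)Q(t=0) = 9.17×134 + 2.12×397 + 31.32×39 = 1228.78 + 841.64 + 1221.48 = 3291.9
ΣP(t=0)Q(t=0) = 9.18×134 + 1.80×397 + 25.41×39 = 1230.12 + 714.6 + 990.99 = 2935.71
L = 3291.9 / 2935.71 × 100 = 112.1330
Paasche component (current-period weights):
ΣP(t=1)Q(t=1) = 9.17×128 + 2.12×457 + 31.32×30 = 1173.76 + 968.84 + 939.6 = 3082.2
ΣP(t=0)Q(t=1) = 9.18×128 + 1.80×457 + 25.41×30 = 1175.04 + 822.6 + 762.3 = 2759.94
P = 3082.2 / 2759.94 × 100 = 111.6763
Fisher = √(L × P) = √(112.1330 × 111.6763) = 111.9044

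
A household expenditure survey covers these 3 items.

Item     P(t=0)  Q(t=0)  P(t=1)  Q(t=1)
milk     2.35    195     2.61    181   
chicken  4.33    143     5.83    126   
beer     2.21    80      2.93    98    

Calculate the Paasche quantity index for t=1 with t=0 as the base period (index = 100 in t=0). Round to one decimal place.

94.7

Paasche quantity index uses current-period prices as weights.
ΣP(t=1)·Q(t=1) = 2.61×181 + 5.83×126 + 2.93×98 = 472.41 + 734.58 + 287.14 = 1494.13
ΣP(t=1)·Q(t=0) = 2.61×195 + 5.83×143 + 2.93×80 = 508.95 + 833.69 + 234.4 = 1577.04
Index = 1494.13 / 1577.04 × 100 = 94.7427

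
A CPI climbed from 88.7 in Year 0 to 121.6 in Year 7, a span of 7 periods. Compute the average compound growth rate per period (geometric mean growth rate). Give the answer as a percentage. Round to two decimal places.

Growth factor = (121.6/88.7)^(1/7) = (1.370913)^(1/7) = 1.046099
Growth rate = 1.046099 − 1 = 0.046099 = 4.6099%

4.61%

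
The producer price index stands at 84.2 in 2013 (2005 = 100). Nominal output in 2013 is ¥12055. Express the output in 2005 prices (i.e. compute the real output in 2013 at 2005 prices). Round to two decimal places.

14317.10

Real = Nominal ÷ (Index/100) = 12055 ÷ (84.2/100)
     = 12055 ÷ 0.842 = 14317.1021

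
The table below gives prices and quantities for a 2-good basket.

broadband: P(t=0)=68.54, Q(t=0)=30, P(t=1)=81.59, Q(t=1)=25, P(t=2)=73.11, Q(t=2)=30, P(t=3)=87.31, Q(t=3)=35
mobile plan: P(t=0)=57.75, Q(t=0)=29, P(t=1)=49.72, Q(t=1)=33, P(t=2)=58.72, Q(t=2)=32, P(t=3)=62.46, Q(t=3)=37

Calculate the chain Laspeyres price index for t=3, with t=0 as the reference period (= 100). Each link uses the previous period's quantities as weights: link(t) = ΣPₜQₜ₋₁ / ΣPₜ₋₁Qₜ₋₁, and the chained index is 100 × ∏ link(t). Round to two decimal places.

Link t=0→t=1:
ΣP(t=1)Q(t=0) = 81.59×30 + 49.72×29 = 2447.7 + 1441.88 = 3889.58
ΣP(t=0)Q(t=0) = 68.54×30 + 57.75×29 = 2056.2 + 1674.75 = 3730.95
link = 3889.58/3730.95 = 1.042517
Link t=1→t=2:
ΣP(t=2)Q(t=1) = 73.11×25 + 58.72×33 = 1827.75 + 1937.76 = 3765.51
ΣP(t=1)Q(t=1) = 81.59×25 + 49.72×33 = 2039.75 + 1640.76 = 3680.51
link = 3765.51/3680.51 = 1.023095
Link t=2→t=3:
ΣP(t=3)Q(t=2) = 87.31×30 + 62.46×32 = 2619.3 + 1998.72 = 4618.02
ΣP(t=2)Q(t=2) = 73.11×30 + 58.72×32 = 2193.3 + 1879.04 = 4072.34
link = 4618.02/4072.34 = 1.133997
Chained index = 100 × 1.042517 × 1.023095 × 1.133997 = 120.9514

120.95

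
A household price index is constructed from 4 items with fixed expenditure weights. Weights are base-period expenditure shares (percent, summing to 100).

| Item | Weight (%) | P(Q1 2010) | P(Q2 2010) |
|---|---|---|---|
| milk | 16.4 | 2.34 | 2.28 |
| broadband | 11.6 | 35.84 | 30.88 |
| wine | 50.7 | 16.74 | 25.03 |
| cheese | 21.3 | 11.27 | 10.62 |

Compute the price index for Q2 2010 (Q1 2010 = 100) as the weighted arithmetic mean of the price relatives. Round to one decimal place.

milk: 16.4 × (2.28/2.34) = 16.4 × 0.974359 = 15.9795
broadband: 11.6 × (30.88/35.84) = 11.6 × 0.861607 = 9.9946
wine: 50.7 × (25.03/16.74) = 50.7 × 1.495221 = 75.8077
cheese: 21.3 × (10.62/11.27) = 21.3 × 0.942325 = 20.0715
Index = Σ wᵢ·(p₁ᵢ/p₀ᵢ) = 15.9795 + 9.9946 + 75.8077 + 20.0715 = 121.8534

121.9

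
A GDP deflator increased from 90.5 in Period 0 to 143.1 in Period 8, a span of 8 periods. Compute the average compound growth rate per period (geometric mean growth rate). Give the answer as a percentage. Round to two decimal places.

5.89%

Growth factor = (143.1/90.5)^(1/8) = (1.581215)^(1/8) = 1.058946
Growth rate = 1.058946 − 1 = 0.058946 = 5.8946%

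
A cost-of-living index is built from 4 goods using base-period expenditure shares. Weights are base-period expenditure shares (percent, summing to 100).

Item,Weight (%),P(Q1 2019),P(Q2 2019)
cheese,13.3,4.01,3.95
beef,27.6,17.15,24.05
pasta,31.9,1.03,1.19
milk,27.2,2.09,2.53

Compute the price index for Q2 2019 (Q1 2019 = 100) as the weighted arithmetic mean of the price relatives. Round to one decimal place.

cheese: 13.3 × (3.95/4.01) = 13.3 × 0.985037 = 13.1010
beef: 27.6 × (24.05/17.15) = 27.6 × 1.402332 = 38.7044
pasta: 31.9 × (1.19/1.03) = 31.9 × 1.155340 = 36.8553
milk: 27.2 × (2.53/2.09) = 27.2 × 1.210526 = 32.9263
Index = Σ wᵢ·(p₁ᵢ/p₀ᵢ) = 13.1010 + 38.7044 + 36.8553 + 32.9263 = 121.5870

121.6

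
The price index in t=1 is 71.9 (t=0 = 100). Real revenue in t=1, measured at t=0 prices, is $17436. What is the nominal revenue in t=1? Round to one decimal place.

Nominal = Real × (Index/100) = 17436 × (71.9/100)
        = 17436 × 0.719 = 12536.4840

12536.5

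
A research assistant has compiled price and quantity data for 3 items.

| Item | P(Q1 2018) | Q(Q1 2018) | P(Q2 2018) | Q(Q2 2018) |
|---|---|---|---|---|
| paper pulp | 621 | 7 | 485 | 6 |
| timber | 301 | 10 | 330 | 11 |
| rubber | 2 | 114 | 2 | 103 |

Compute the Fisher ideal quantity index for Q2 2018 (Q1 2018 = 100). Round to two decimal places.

96.46

Laspeyres component (base-period weights):
ΣP(Q1 2018)Q(Q2 2018) = 621×6 + 301×11 + 2×103 = 3726 + 3311 + 206 = 7243
ΣP(Q1 2018)Q(Q1 2018) = 621×7 + 301×10 + 2×114 = 4347 + 3010 + 228 = 7585
L = 7243 / 7585 × 100 = 95.4911
Paasche component (current-period weights):
ΣP(Q2 2018)Q(Q2 2018) = 485×6 + 330×11 + 2×103 = 2910 + 3630 + 206 = 6746
ΣP(Q2 2018)Q(Q1 2018) = 485×7 + 330×10 + 2×114 = 3395 + 3300 + 228 = 6923
P = 6746 / 6923 × 100 = 97.4433
Fisher = √(L × P) = √(95.4911 × 97.4433) = 96.4623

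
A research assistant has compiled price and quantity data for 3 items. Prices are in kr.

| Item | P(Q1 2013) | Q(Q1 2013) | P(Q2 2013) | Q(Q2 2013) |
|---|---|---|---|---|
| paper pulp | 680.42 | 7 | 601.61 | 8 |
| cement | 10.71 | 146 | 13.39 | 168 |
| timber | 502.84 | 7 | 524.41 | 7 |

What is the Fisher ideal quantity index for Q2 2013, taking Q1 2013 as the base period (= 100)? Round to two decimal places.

Laspeyres component (base-period weights):
ΣP(Q1 2013)Q(Q2 2013) = 680.42×8 + 10.71×168 + 502.84×7 = 5443.36 + 1799.28 + 3519.88 = 10762.52
ΣP(Q1 2013)Q(Q1 2013) = 680.42×7 + 10.71×146 + 502.84×7 = 4762.94 + 1563.66 + 3519.88 = 9846.48
L = 10762.52 / 9846.48 × 100 = 109.3032
Paasche component (current-period weights):
ΣP(Q2 2013)Q(Q2 2013) = 601.61×8 + 13.39×168 + 524.41×7 = 4812.88 + 2249.52 + 3670.87 = 10733.27
ΣP(Q2 2013)Q(Q1 2013) = 601.61×7 + 13.39×146 + 524.41×7 = 4211.27 + 1954.94 + 3670.87 = 9837.08
P = 10733.27 / 9837.08 × 100 = 109.1103
Fisher = √(L × P) = √(109.3032 × 109.1103) = 109.2067

109.21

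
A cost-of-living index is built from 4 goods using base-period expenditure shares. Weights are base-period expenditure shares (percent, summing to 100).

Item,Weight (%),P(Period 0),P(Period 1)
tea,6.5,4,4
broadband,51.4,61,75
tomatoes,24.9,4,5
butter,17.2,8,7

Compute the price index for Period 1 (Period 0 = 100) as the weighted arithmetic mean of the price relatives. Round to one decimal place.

tea: 6.5 × (4/4) = 6.5 × 1.000000 = 6.5000
broadband: 51.4 × (75/61) = 51.4 × 1.229508 = 63.1967
tomatoes: 24.9 × (5/4) = 24.9 × 1.250000 = 31.1250
butter: 17.2 × (7/8) = 17.2 × 0.875000 = 15.0500
Index = Σ wᵢ·(p₁ᵢ/p₀ᵢ) = 6.5000 + 63.1967 + 31.1250 + 15.0500 = 115.8717

115.9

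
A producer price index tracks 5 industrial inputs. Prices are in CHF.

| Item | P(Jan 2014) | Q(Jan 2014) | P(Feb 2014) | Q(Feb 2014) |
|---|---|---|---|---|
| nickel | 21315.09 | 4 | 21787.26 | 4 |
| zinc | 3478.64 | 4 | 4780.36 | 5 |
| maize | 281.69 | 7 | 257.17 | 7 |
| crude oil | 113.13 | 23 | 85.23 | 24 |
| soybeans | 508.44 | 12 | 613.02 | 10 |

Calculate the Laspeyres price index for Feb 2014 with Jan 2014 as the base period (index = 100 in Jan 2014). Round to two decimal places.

106.86

Laspeyres price index uses base-period quantities as weights.
ΣP(Feb 2014)·Q(Jan 2014) = 21787.26×4 + 4780.36×4 + 257.17×7 + 85.23×23 + 613.02×12 = 87149.04 + 19121.44 + 1800.19 + 1960.29 + 7356.24 = 117387.2
ΣP(Jan 2014)·Q(Jan 2014) = 21315.09×4 + 3478.64×4 + 281.69×7 + 113.13×23 + 508.44×12 = 85260.36 + 13914.56 + 1971.83 + 2601.99 + 6101.28 = 109850.02
Index = 117387.2 / 109850.02 × 100 = 106.8613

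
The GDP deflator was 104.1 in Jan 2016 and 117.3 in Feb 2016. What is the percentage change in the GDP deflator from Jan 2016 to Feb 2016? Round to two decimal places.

12.68%

Change = (117.3 − 104.1) / 104.1 × 100
       = 13.2 / 104.1 × 100 = 12.6801%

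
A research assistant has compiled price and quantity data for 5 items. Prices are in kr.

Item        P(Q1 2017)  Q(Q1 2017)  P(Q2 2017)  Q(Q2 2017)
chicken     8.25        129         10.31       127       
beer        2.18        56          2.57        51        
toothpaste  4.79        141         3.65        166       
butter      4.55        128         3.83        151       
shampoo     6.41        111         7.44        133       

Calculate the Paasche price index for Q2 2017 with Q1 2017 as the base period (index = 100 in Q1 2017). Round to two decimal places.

103.45

Paasche price index uses current-period quantities as weights.
ΣP(Q2 2017)·Q(Q2 2017) = 10.31×127 + 2.57×51 + 3.65×166 + 3.83×151 + 7.44×133 = 1309.37 + 131.07 + 605.9 + 578.33 + 989.52 = 3614.19
ΣP(Q1 2017)·Q(Q2 2017) = 8.25×127 + 2.18×51 + 4.79×166 + 4.55×151 + 6.41×133 = 1047.75 + 111.18 + 795.14 + 687.05 + 852.53 = 3493.65
Index = 3614.19 / 3493.65 × 100 = 103.4503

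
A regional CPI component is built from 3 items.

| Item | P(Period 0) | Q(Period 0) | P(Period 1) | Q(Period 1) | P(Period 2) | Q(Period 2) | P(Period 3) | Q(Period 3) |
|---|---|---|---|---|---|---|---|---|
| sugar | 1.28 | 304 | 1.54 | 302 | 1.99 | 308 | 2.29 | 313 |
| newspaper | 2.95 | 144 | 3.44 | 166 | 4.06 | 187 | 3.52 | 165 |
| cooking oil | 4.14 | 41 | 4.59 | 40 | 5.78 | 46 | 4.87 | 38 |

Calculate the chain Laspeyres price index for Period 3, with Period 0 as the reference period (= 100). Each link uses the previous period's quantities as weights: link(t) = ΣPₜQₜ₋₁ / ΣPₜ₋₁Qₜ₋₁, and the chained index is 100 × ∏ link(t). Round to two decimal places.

140.13

Link Period 0→Period 1:
ΣP(Period 1)Q(Period 0) = 1.54×304 + 3.44×144 + 4.59×41 = 468.16 + 495.36 + 188.19 = 1151.71
ΣP(Period 0)Q(Period 0) = 1.28×304 + 2.95×144 + 4.14×41 = 389.12 + 424.8 + 169.74 = 983.66
link = 1151.71/983.66 = 1.170842
Link Period 1→Period 2:
ΣP(Period 2)Q(Period 1) = 1.99×302 + 4.06×166 + 5.78×40 = 600.98 + 673.96 + 231.2 = 1506.14
ΣP(Period 1)Q(Period 1) = 1.54×302 + 3.44×166 + 4.59×40 = 465.08 + 571.04 + 183.6 = 1219.72
link = 1506.14/1219.72 = 1.234824
Link Period 2→Period 3:
ΣP(Period 3)Q(Period 2) = 2.29×308 + 3.52×187 + 4.87×46 = 705.32 + 658.24 + 224.02 = 1587.58
ΣP(Period 2)Q(Period 2) = 1.99×308 + 4.06×187 + 5.78×46 = 612.92 + 759.22 + 265.88 = 1638.02
link = 1587.58/1638.02 = 0.969207
Chained index = 100 × 1.170842 × 1.234824 × 0.969207 = 140.1263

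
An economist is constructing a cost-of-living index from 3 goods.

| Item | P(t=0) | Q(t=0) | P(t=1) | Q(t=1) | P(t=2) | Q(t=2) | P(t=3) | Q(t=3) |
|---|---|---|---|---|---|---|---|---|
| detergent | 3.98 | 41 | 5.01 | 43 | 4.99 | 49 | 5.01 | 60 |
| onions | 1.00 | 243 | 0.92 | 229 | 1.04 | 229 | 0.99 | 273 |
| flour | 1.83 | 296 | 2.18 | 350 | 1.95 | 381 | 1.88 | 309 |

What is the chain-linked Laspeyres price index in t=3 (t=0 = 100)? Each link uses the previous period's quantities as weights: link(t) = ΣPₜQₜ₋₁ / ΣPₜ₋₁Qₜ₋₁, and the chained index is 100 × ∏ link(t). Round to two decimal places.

Link t=0→t=1:
ΣP(t=1)Q(t=0) = 5.01×41 + 0.92×243 + 2.18×296 = 205.41 + 223.56 + 645.28 = 1074.25
ΣP(t=0)Q(t=0) = 3.98×41 + 1.00×243 + 1.83×296 = 163.18 + 243 + 541.68 = 947.86
link = 1074.25/947.86 = 1.133342
Link t=1→t=2:
ΣP(t=2)Q(t=1) = 4.99×43 + 1.04×229 + 1.95×350 = 214.57 + 238.16 + 682.5 = 1135.23
ΣP(t=1)Q(t=1) = 5.01×43 + 0.92×229 + 2.18×350 = 215.43 + 210.68 + 763 = 1189.11
link = 1135.23/1189.11 = 0.954689
Link t=2→t=3:
ΣP(t=3)Q(t=2) = 5.01×49 + 0.99×229 + 1.88×381 = 245.49 + 226.71 + 716.28 = 1188.48
ΣP(t=2)Q(t=2) = 4.99×49 + 1.04×229 + 1.95×381 = 244.51 + 238.16 + 742.95 = 1225.62
link = 1188.48/1225.62 = 0.969697
Chained index = 100 × 1.133342 × 0.954689 × 0.969697 = 104.9202

104.92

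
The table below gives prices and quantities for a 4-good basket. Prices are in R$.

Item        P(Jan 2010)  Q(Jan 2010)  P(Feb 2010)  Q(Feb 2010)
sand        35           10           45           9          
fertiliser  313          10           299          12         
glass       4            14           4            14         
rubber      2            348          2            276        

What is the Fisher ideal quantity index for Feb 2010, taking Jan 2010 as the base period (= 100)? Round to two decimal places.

110.16

Laspeyres component (base-period weights):
ΣP(Jan 2010)Q(Feb 2010) = 35×9 + 313×12 + 4×14 + 2×276 = 315 + 3756 + 56 + 552 = 4679
ΣP(Jan 2010)Q(Jan 2010) = 35×10 + 313×10 + 4×14 + 2×348 = 350 + 3130 + 56 + 696 = 4232
L = 4679 / 4232 × 100 = 110.5624
Paasche component (current-period weights):
ΣP(Feb 2010)Q(Feb 2010) = 45×9 + 299×12 + 4×14 + 2×276 = 405 + 3588 + 56 + 552 = 4601
ΣP(Feb 2010)Q(Jan 2010) = 45×10 + 299×10 + 4×14 + 2×348 = 450 + 2990 + 56 + 696 = 4192
P = 4601 / 4192 × 100 = 109.7567
Fisher = √(L × P) = √(110.5624 × 109.7567) = 110.1588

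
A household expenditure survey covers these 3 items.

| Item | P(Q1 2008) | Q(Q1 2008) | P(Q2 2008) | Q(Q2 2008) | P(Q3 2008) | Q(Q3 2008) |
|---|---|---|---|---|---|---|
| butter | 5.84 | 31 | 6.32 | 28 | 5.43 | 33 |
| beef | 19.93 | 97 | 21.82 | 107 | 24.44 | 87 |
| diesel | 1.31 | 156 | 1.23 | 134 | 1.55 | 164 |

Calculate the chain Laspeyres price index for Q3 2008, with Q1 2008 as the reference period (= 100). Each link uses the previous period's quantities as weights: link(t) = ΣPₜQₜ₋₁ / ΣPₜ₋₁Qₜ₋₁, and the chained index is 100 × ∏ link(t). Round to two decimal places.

Link Q1 2008→Q2 2008:
ΣP(Q2 2008)Q(Q1 2008) = 6.32×31 + 21.82×97 + 1.23×156 = 195.92 + 2116.54 + 191.88 = 2504.34
ΣP(Q1 2008)Q(Q1 2008) = 5.84×31 + 19.93×97 + 1.31×156 = 181.04 + 1933.21 + 204.36 = 2318.61
link = 2504.34/2318.61 = 1.080104
Link Q2 2008→Q3 2008:
ΣP(Q3 2008)Q(Q2 2008) = 5.43×28 + 24.44×107 + 1.55×134 = 152.04 + 2615.08 + 207.7 = 2974.82
ΣP(Q2 2008)Q(Q2 2008) = 6.32×28 + 21.82×107 + 1.23×134 = 176.96 + 2334.74 + 164.82 = 2676.52
link = 2974.82/2676.52 = 1.111451
Chained index = 100 × 1.080104 × 1.111451 = 120.0482

120.05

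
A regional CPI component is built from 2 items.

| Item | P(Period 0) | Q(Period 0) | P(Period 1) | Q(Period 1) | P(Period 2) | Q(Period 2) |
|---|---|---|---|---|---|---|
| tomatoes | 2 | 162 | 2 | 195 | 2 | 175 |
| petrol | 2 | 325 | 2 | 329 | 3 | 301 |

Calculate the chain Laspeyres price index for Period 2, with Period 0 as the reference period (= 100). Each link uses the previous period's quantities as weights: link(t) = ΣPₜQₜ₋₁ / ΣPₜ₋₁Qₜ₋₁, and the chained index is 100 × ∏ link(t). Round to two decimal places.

Link Period 0→Period 1:
ΣP(Period 1)Q(Period 0) = 2×162 + 2×325 = 324 + 650 = 974
ΣP(Period 0)Q(Period 0) = 2×162 + 2×325 = 324 + 650 = 974
link = 974/974 = 1.000000
Link Period 1→Period 2:
ΣP(Period 2)Q(Period 1) = 2×195 + 3×329 = 390 + 987 = 1377
ΣP(Period 1)Q(Period 1) = 2×195 + 2×329 = 390 + 658 = 1048
link = 1377/1048 = 1.313931
Chained index = 100 × 1.000000 × 1.313931 = 131.3931

131.39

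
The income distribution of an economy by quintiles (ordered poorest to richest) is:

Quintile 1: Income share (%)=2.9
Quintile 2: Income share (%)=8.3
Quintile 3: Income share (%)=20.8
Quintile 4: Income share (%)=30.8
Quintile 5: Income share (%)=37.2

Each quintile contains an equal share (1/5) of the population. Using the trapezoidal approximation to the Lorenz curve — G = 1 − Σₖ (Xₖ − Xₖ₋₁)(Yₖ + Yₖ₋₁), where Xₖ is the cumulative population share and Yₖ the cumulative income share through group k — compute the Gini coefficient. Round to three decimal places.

Cumulative income shares Yₖ: 0.0290, 0.1120, 0.3200, 0.6280, 1.0000
Σ (Xₖ−Xₖ₋₁)(Yₖ+Yₖ₋₁) = (1/5)(0.0290+0.0000) + (1/5)(0.1120+0.0290) + (1/5)(0.3200+0.1120) + (1/5)(0.6280+0.3200) + (1/5)(1.0000+0.6280)
  = 0.0058 + 0.0282 + 0.0864 + 0.1896 + 0.3256 = 0.6356
G = 1 − 0.6356 = 0.3644

0.364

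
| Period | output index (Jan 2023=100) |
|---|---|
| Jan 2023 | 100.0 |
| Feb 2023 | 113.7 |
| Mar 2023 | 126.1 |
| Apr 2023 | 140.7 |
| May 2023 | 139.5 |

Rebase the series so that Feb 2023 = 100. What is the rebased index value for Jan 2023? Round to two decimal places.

Rebased(Jan 2023) = 100.0 / 113.7 × 100 = 87.9507

87.95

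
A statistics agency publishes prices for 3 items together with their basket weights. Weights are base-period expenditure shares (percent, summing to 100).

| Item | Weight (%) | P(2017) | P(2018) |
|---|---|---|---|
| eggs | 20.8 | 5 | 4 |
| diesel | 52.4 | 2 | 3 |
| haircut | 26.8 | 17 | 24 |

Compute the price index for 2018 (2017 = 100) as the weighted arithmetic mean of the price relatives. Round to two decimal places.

eggs: 20.8 × (4/5) = 20.8 × 0.800000 = 16.6400
diesel: 52.4 × (3/2) = 52.4 × 1.500000 = 78.6000
haircut: 26.8 × (24/17) = 26.8 × 1.411765 = 37.8353
Index = Σ wᵢ·(p₁ᵢ/p₀ᵢ) = 16.6400 + 78.6000 + 37.8353 = 133.0753

133.08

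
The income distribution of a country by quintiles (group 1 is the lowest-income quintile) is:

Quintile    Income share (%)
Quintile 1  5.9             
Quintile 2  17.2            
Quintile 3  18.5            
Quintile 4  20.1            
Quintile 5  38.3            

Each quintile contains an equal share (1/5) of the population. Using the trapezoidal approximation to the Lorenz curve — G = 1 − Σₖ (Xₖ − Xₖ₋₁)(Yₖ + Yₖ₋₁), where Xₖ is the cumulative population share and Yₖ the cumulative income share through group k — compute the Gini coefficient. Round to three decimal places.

Cumulative income shares Yₖ: 0.0590, 0.2310, 0.4160, 0.6170, 1.0000
Σ (Xₖ−Xₖ₋₁)(Yₖ+Yₖ₋₁) = (1/5)(0.0590+0.0000) + (1/5)(0.2310+0.0590) + (1/5)(0.4160+0.2310) + (1/5)(0.6170+0.4160) + (1/5)(1.0000+0.6170)
  = 0.0118 + 0.0580 + 0.1294 + 0.2066 + 0.3234 = 0.7292
G = 1 − 0.7292 = 0.2708

0.271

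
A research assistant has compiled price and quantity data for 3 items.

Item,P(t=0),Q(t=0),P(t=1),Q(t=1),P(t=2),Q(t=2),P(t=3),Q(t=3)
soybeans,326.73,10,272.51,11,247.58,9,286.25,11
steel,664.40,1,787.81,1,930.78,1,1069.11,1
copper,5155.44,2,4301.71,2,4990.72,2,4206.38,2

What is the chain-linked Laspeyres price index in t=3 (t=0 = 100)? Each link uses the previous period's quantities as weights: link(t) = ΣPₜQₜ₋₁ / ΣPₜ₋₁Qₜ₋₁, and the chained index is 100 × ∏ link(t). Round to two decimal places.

Link t=0→t=1:
ΣP(t=1)Q(t=0) = 272.51×10 + 787.81×1 + 4301.71×2 = 2725.1 + 787.81 + 8603.42 = 12116.33
ΣP(t=0)Q(t=0) = 326.73×10 + 664.40×1 + 5155.44×2 = 3267.3 + 664.4 + 10310.88 = 14242.58
link = 12116.33/14242.58 = 0.850712
Link t=1→t=2:
ΣP(t=2)Q(t=1) = 247.58×11 + 930.78×1 + 4990.72×2 = 2723.38 + 930.78 + 9981.44 = 13635.6
ΣP(t=1)Q(t=1) = 272.51×11 + 787.81×1 + 4301.71×2 = 2997.61 + 787.81 + 8603.42 = 12388.84
link = 13635.6/12388.84 = 1.100636
Link t=2→t=3:
ΣP(t=3)Q(t=2) = 286.25×9 + 1069.11×1 + 4206.38×2 = 2576.25 + 1069.11 + 8412.76 = 12058.12
ΣP(t=2)Q(t=2) = 247.58×9 + 930.78×1 + 4990.72×2 = 2228.22 + 930.78 + 9981.44 = 13140.44
link = 12058.12/13140.44 = 0.917634
Chained index = 100 × 0.850712 × 1.100636 × 0.917634 = 85.9203

85.92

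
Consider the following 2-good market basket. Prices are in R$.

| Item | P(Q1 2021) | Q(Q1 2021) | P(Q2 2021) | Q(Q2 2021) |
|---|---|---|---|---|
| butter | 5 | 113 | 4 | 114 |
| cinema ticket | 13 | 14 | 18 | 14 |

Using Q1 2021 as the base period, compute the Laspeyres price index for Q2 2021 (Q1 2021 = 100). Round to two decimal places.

94.24

Laspeyres price index uses base-period quantities as weights.
ΣP(Q2 2021)·Q(Q1 2021) = 4×113 + 18×14 = 452 + 252 = 704
ΣP(Q1 2021)·Q(Q1 2021) = 5×113 + 13×14 = 565 + 182 = 747
Index = 704 / 747 × 100 = 94.2436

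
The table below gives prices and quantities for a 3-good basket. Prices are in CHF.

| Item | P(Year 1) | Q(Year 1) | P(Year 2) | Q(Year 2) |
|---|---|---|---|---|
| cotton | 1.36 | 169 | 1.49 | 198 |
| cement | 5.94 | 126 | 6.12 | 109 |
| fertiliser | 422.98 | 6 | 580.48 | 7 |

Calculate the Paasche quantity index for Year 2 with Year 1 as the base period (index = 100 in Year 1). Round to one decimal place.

111.5

Paasche quantity index uses current-period prices as weights.
ΣP(Year 2)·Q(Year 2) = 1.49×198 + 6.12×109 + 580.48×7 = 295.02 + 667.08 + 4063.36 = 5025.46
ΣP(Year 2)·Q(Year 1) = 1.49×169 + 6.12×126 + 580.48×6 = 251.81 + 771.12 + 3482.88 = 4505.81
Index = 5025.46 / 4505.81 × 100 = 111.5329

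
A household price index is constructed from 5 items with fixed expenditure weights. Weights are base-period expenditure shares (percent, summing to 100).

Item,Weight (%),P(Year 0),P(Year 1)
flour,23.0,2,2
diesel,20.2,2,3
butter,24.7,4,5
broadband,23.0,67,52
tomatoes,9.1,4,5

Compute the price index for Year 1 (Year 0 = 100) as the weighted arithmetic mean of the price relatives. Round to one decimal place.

113.4

flour: 23.0 × (2/2) = 23.0 × 1.000000 = 23.0000
diesel: 20.2 × (3/2) = 20.2 × 1.500000 = 30.3000
butter: 24.7 × (5/4) = 24.7 × 1.250000 = 30.8750
broadband: 23.0 × (52/67) = 23.0 × 0.776119 = 17.8507
tomatoes: 9.1 × (5/4) = 9.1 × 1.250000 = 11.3750
Index = Σ wᵢ·(p₁ᵢ/p₀ᵢ) = 23.0000 + 30.3000 + 30.8750 + 17.8507 + 11.3750 = 113.4007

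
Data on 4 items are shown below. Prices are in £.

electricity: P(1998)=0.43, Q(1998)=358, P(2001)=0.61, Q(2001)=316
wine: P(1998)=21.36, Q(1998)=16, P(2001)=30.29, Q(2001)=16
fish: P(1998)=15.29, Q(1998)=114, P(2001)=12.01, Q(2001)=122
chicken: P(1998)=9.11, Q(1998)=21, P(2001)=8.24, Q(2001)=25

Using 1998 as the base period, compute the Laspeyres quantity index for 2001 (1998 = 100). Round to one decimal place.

105.8

Laspeyres quantity index uses base-period prices as weights.
ΣP(1998)·Q(2001) = 0.43×316 + 21.36×16 + 15.29×122 + 9.11×25 = 135.88 + 341.76 + 1865.38 + 227.75 = 2570.77
ΣP(1998)·Q(1998) = 0.43×358 + 21.36×16 + 15.29×114 + 9.11×21 = 153.94 + 341.76 + 1743.06 + 191.31 = 2430.07
Index = 2570.77 / 2430.07 × 100 = 105.7900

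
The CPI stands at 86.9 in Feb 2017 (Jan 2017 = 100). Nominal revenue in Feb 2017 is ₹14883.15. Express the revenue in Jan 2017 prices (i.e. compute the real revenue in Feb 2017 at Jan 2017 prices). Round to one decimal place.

17126.8

Real = Nominal ÷ (Index/100) = 14883.15 ÷ (86.9/100)
     = 14883.15 ÷ 0.869 = 17126.7549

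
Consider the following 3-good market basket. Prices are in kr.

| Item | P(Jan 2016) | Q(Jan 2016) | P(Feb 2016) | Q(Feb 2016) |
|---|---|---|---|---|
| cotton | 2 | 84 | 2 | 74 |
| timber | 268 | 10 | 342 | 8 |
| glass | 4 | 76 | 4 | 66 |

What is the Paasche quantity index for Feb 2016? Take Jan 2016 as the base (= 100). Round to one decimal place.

80.9

Paasche quantity index uses current-period prices as weights.
ΣP(Feb 2016)·Q(Feb 2016) = 2×74 + 342×8 + 4×66 = 148 + 2736 + 264 = 3148
ΣP(Feb 2016)·Q(Jan 2016) = 2×84 + 342×10 + 4×76 = 168 + 3420 + 304 = 3892
Index = 3148 / 3892 × 100 = 80.8839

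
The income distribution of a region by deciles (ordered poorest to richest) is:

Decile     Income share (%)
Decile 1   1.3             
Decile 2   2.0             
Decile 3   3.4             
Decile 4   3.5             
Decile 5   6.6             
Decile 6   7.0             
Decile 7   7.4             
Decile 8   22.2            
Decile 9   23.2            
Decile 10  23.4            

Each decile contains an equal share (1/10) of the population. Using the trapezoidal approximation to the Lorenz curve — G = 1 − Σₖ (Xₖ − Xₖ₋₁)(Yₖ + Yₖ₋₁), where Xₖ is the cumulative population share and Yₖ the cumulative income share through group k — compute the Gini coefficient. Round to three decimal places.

Cumulative income shares Yₖ: 0.0130, 0.0330, 0.0670, 0.1020, 0.1680, 0.2380, 0.3120, 0.5340, 0.7660, 1.0000
Σ (Xₖ−Xₖ₋₁)(Yₖ+Yₖ₋₁) = (1/10)(0.0130+0.0000) + (1/10)(0.0330+0.0130) + (1/10)(0.0670+0.0330) + (1/10)(0.1020+0.0670) + (1/10)(0.1680+0.1020) + (1/10)(0.2380+0.1680) + (1/10)(0.3120+0.2380) + (1/10)(0.5340+0.3120) + (1/10)(0.7660+0.5340) + (1/10)(1.0000+0.7660)
  = 0.0013 + 0.0046 + 0.0100 + 0.0169 + 0.0270 + 0.0406 + 0.0550 + 0.0846 + 0.1300 + 0.1766 = 0.5466
G = 1 − 0.5466 = 0.4534

0.453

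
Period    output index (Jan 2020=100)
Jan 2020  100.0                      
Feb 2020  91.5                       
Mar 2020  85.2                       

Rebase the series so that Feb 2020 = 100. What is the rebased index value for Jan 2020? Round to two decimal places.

109.29

Rebased(Jan 2020) = 100.0 / 91.5 × 100 = 109.2896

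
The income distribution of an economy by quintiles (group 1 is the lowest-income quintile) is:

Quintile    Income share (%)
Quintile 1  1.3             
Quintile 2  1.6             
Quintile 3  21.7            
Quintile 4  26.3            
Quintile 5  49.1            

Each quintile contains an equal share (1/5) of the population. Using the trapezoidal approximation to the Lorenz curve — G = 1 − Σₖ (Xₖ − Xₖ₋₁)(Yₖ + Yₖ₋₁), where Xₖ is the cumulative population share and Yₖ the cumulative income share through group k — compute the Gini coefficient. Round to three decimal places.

Cumulative income shares Yₖ: 0.0130, 0.0290, 0.2460, 0.5090, 1.0000
Σ (Xₖ−Xₖ₋₁)(Yₖ+Yₖ₋₁) = (1/5)(0.0130+0.0000) + (1/5)(0.0290+0.0130) + (1/5)(0.2460+0.0290) + (1/5)(0.5090+0.2460) + (1/5)(1.0000+0.5090)
  = 0.0026 + 0.0084 + 0.0550 + 0.1510 + 0.3018 = 0.5188
G = 1 − 0.5188 = 0.4812

0.481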